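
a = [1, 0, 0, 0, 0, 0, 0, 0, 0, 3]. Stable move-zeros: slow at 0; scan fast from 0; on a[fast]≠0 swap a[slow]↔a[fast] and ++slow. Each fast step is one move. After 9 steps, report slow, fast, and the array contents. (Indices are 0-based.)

slow=1, fast=9, a=[1, 0, 0, 0, 0, 0, 0, 0, 0, 3]

slow=0 fast=0: a[fast]=1≠0 swap→a[0]=1, slow++,fast++
slow=1 fast=1: a[fast]=0, fast++
slow=1 fast=2: a[fast]=0, fast++
slow=1 fast=3: a[fast]=0, fast++
slow=1 fast=4: a[fast]=0, fast++
slow=1 fast=5: a[fast]=0, fast++
slow=1 fast=6: a[fast]=0, fast++
slow=1 fast=7: a[fast]=0, fast++
slow=1 fast=8: a[fast]=0, fast++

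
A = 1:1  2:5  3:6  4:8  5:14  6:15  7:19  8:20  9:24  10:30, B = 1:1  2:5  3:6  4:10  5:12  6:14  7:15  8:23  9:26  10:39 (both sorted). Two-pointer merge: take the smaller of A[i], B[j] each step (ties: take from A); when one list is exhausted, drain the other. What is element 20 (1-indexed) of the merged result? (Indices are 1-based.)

[i=1,j=1] A[i]=1<=B[j]=1 take 1 → i++
[i=2,j=1] A[i]=5>B[j]=1 take 1 → j++
[i=2,j=2] A[i]=5<=B[j]=5 take 5 → i++
[i=3,j=2] A[i]=6>B[j]=5 take 5 → j++
[i=3,j=3] A[i]=6<=B[j]=6 take 6 → i++
[i=4,j=3] A[i]=8>B[j]=6 take 6 → j++
[i=4,j=4] A[i]=8<=B[j]=10 take 8 → i++
[i=5,j=4] A[i]=14>B[j]=10 take 10 → j++
[i=5,j=5] A[i]=14>B[j]=12 take 12 → j++
[i=5,j=6] A[i]=14<=B[j]=14 take 14 → i++
[i=6,j=6] A[i]=15>B[j]=14 take 14 → j++
[i=6,j=7] A[i]=15<=B[j]=15 take 15 → i++
[i=7,j=7] A[i]=19>B[j]=15 take 15 → j++
[i=7,j=8] A[i]=19<=B[j]=23 take 19 → i++
[i=8,j=8] A[i]=20<=B[j]=23 take 20 → i++
[i=9,j=8] A[i]=24>B[j]=23 take 23 → j++
[i=9,j=9] A[i]=24<=B[j]=26 take 24 → i++
[i=10,j=9] A[i]=30>B[j]=26 take 26 → j++
[i=10,j=10] A[i]=30<=B[j]=39 take 30 → i++
[i=11,j=10] A done, take B[j]=39 → j++

merged[20] = 39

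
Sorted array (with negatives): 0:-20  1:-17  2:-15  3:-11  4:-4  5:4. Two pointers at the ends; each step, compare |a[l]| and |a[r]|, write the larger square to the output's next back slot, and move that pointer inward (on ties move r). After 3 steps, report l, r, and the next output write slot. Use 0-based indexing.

l=3, r=5, next write slot=2

l=0 r=5: |-20|>|4| out[5]=400, l++
l=1 r=5: |-17|>|4| out[4]=289, l++
l=2 r=5: |-15|>|4| out[3]=225, l++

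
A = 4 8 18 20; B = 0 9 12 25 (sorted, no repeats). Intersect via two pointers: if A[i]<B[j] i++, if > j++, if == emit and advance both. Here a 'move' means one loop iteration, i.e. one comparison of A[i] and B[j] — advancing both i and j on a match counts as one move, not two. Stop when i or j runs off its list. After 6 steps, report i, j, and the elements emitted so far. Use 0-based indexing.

i=0 j=0: 4>0, j++
i=0 j=1: 4<9, i++
i=1 j=1: 8<9, i++
i=2 j=1: 18>9, j++
i=2 j=2: 18>12, j++
i=2 j=3: 18<25, i++

i=3, j=3, emitted=[]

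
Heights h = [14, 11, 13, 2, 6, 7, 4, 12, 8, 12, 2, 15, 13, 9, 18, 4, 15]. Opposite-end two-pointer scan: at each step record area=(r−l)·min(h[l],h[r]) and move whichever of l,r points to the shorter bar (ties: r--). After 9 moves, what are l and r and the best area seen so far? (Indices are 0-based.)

l=9, r=16, best area=224

l=0 r=16: min(14,15)*16=224 best=224 *, l++
l=1 r=16: min(11,15)*15=165 best=224, l++
l=2 r=16: min(13,15)*14=182 best=224, l++
l=3 r=16: min(2,15)*13=26 best=224, l++
l=4 r=16: min(6,15)*12=72 best=224, l++
l=5 r=16: min(7,15)*11=77 best=224, l++
l=6 r=16: min(4,15)*10=40 best=224, l++
l=7 r=16: min(12,15)*9=108 best=224, l++
l=8 r=16: min(8,15)*8=64 best=224, l++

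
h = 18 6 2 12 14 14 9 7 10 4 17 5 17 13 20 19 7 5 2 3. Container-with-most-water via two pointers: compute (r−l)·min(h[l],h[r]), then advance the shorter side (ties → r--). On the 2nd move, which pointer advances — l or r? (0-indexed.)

l=0 r=19: min(18,3)*19=57 best=57 *, r--
l=0 r=18: min(18,2)*18=36 best=57, r--

r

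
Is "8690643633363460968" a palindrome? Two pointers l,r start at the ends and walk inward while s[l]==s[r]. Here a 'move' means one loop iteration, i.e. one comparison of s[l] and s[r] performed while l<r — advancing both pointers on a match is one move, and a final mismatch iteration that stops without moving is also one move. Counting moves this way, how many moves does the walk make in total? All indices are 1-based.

9 moves

l=1 r=19: '8'=='8', l++,r--
l=2 r=18: '6'=='6', l++,r--
l=3 r=17: '9'=='9', l++,r--
l=4 r=16: '0'=='0', l++,r--
l=5 r=15: '6'=='6', l++,r--
l=6 r=14: '4'=='4', l++,r--
l=7 r=13: '3'=='3', l++,r--
l=8 r=12: '6'=='6', l++,r--
l=9 r=11: '3'=='3', l++,r--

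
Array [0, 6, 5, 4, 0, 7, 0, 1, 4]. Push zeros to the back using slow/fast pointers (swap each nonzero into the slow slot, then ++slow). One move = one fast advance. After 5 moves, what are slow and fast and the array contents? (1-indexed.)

(s=1,f=1) a[fast]=0 → fast++
(s=1,f=2) a[fast]=6≠0 swap→a[1]=6 → slow++,fast++
(s=2,f=3) a[fast]=5≠0 swap→a[2]=5 → slow++,fast++
(s=3,f=4) a[fast]=4≠0 swap→a[3]=4 → slow++,fast++
(s=4,f=5) a[fast]=0 → fast++

slow=4, fast=6, a=[6, 5, 4, 0, 0, 7, 0, 1, 4]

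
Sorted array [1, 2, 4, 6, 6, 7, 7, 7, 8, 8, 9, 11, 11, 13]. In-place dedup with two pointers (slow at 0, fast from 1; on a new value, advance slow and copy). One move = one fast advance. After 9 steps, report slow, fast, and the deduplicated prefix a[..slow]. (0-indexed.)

slow=5, fast=10, prefix=[1, 2, 4, 6, 7, 8]

slow=0 fast=1: a[fast]=2≠a[slow]=1 write a[1]=2, slow++,fast++
slow=1 fast=2: a[fast]=4≠a[slow]=2 write a[2]=4, slow++,fast++
slow=2 fast=3: a[fast]=6≠a[slow]=4 write a[3]=6, slow++,fast++
slow=3 fast=4: a[fast]=6=a[slow] dup, fast++
slow=3 fast=5: a[fast]=7≠a[slow]=6 write a[4]=7, slow++,fast++
slow=4 fast=6: a[fast]=7=a[slow] dup, fast++
slow=4 fast=7: a[fast]=7=a[slow] dup, fast++
slow=4 fast=8: a[fast]=8≠a[slow]=7 write a[5]=8, slow++,fast++
slow=5 fast=9: a[fast]=8=a[slow] dup, fast++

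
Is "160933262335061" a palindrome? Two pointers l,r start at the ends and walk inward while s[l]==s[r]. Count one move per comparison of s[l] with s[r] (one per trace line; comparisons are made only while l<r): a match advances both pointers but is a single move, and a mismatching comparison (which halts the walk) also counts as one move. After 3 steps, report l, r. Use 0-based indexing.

[0,14] '1'=='1' → l++,r--
[1,13] '6'=='6' → l++,r--
[2,12] '0'=='0' → l++,r--

l=3, r=11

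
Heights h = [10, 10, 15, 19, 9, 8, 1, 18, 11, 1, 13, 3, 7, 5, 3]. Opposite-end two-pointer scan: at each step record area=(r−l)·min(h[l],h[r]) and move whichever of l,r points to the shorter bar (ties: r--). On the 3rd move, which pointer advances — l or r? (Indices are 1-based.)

l=1 r=15: min(10,3)*14=42 best=42 *, r--
l=1 r=14: min(10,5)*13=65 best=65 *, r--
l=1 r=13: min(10,7)*12=84 best=84 *, r--

r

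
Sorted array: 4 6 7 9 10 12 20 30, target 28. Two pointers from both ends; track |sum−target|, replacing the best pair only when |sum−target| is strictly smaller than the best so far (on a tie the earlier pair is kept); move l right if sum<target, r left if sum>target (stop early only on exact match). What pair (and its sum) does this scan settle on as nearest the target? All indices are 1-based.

pair (7, 20) with sum 27 (|Δ|=1)

l=1 r=8: 4+30=34 d=6 *, r--
l=1 r=7: 4+20=24 d=4 *, l++
l=2 r=7: 6+20=26 d=2 *, l++
l=3 r=7: 7+20=27 d=1 *, l++
l=4 r=7: 9+20=29 d=1, r--
l=4 r=6: 9+12=21 d=7, l++
l=5 r=6: 10+12=22 d=6, l++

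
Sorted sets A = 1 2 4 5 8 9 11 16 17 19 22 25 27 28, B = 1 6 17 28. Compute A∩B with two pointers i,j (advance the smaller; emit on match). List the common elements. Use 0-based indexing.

intersection = [1, 17, 28]

[i=0,j=0] 1==1 emit → i++,j++
[i=1,j=1] 2<6 → i++
[i=2,j=1] 4<6 → i++
[i=3,j=1] 5<6 → i++
[i=4,j=1] 8>6 → j++
[i=4,j=2] 8<17 → i++
[i=5,j=2] 9<17 → i++
[i=6,j=2] 11<17 → i++
[i=7,j=2] 16<17 → i++
[i=8,j=2] 17==17 emit → i++,j++
[i=9,j=3] 19<28 → i++
[i=10,j=3] 22<28 → i++
[i=11,j=3] 25<28 → i++
[i=12,j=3] 27<28 → i++
[i=13,j=3] 28==28 emit → i++,j++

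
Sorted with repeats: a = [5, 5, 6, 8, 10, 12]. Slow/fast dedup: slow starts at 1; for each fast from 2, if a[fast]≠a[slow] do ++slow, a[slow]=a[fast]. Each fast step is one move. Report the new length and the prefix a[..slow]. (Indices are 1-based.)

(s=1,f=2) a[fast]=5=a[slow] dup → fast++
(s=1,f=3) a[fast]=6≠a[slow]=5 write a[2]=6 → slow++,fast++
(s=2,f=4) a[fast]=8≠a[slow]=6 write a[3]=8 → slow++,fast++
(s=3,f=5) a[fast]=10≠a[slow]=8 write a[4]=10 → slow++,fast++
(s=4,f=6) a[fast]=12≠a[slow]=10 write a[5]=12 → slow++,fast++

length 5; prefix = [5, 6, 8, 10, 12]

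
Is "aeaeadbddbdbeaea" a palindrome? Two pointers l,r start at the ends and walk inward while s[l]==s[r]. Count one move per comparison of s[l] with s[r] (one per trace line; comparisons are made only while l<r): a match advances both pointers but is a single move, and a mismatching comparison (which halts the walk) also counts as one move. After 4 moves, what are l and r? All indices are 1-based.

l=5, r=12

[1,16] 'a'=='a' → l++,r--
[2,15] 'e'=='e' → l++,r--
[3,14] 'a'=='a' → l++,r--
[4,13] 'e'=='e' → l++,r--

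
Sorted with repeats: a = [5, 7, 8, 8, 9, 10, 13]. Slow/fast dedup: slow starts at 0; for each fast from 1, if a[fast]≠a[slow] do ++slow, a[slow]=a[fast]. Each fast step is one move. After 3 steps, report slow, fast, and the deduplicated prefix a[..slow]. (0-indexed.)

(s=0,f=1) a[fast]=7≠a[slow]=5 write a[1]=7 → slow++,fast++
(s=1,f=2) a[fast]=8≠a[slow]=7 write a[2]=8 → slow++,fast++
(s=2,f=3) a[fast]=8=a[slow] dup → fast++

slow=2, fast=4, prefix=[5, 7, 8]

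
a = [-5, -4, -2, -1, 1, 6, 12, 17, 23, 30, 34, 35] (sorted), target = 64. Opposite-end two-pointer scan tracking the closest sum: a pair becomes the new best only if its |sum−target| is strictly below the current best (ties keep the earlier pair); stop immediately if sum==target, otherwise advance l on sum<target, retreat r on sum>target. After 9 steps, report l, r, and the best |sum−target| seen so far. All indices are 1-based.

l=10, r=12, best |Δ|=6

l=1 r=12: -5+35=30 d=34 *, l++
l=2 r=12: -4+35=31 d=33 *, l++
l=3 r=12: -2+35=33 d=31 *, l++
l=4 r=12: -1+35=34 d=30 *, l++
l=5 r=12: 1+35=36 d=28 *, l++
l=6 r=12: 6+35=41 d=23 *, l++
l=7 r=12: 12+35=47 d=17 *, l++
l=8 r=12: 17+35=52 d=12 *, l++
l=9 r=12: 23+35=58 d=6 *, l++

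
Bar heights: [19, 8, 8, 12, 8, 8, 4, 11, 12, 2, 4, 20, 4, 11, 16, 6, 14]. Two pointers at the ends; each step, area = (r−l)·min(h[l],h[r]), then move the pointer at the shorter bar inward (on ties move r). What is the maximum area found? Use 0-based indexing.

max area = 224

l=0 r=16: min(19,14)*16=224 best=224 *, r--
l=0 r=15: min(19,6)*15=90 best=224, r--
l=0 r=14: min(19,16)*14=224 best=224, r--
l=0 r=13: min(19,11)*13=143 best=224, r--
l=0 r=12: min(19,4)*12=48 best=224, r--
l=0 r=11: min(19,20)*11=209 best=224, l++
l=1 r=11: min(8,20)*10=80 best=224, l++
l=2 r=11: min(8,20)*9=72 best=224, l++
l=3 r=11: min(12,20)*8=96 best=224, l++
l=4 r=11: min(8,20)*7=56 best=224, l++
l=5 r=11: min(8,20)*6=48 best=224, l++
l=6 r=11: min(4,20)*5=20 best=224, l++
l=7 r=11: min(11,20)*4=44 best=224, l++
l=8 r=11: min(12,20)*3=36 best=224, l++
l=9 r=11: min(2,20)*2=4 best=224, l++
l=10 r=11: min(4,20)*1=4 best=224, l++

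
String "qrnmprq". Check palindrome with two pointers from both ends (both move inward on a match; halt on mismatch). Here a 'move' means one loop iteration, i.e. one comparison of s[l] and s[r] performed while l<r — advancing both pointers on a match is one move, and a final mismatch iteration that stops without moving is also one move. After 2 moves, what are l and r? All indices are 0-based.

l=2, r=4

[0,6] 'q'=='q' → l++,r--
[1,5] 'r'=='r' → l++,r--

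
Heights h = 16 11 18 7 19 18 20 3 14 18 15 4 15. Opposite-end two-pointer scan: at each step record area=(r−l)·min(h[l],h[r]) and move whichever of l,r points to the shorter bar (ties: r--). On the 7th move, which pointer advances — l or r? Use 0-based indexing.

l=0 r=12: min(16,15)*12=180 best=180 *, r--
l=0 r=11: min(16,4)*11=44 best=180, r--
l=0 r=10: min(16,15)*10=150 best=180, r--
l=0 r=9: min(16,18)*9=144 best=180, l++
l=1 r=9: min(11,18)*8=88 best=180, l++
l=2 r=9: min(18,18)*7=126 best=180, r--
l=2 r=8: min(18,14)*6=84 best=180, r--

r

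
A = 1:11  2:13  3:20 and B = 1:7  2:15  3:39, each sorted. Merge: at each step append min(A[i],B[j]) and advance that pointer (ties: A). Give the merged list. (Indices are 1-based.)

i=1 j=1: A[i]=11>B[j]=7 take 7, j++
i=1 j=2: A[i]=11<=B[j]=15 take 11, i++
i=2 j=2: A[i]=13<=B[j]=15 take 13, i++
i=3 j=2: A[i]=20>B[j]=15 take 15, j++
i=3 j=3: A[i]=20<=B[j]=39 take 20, i++
i=4 j=3: A done, take B[j]=39, j++

[7, 11, 13, 15, 20, 39]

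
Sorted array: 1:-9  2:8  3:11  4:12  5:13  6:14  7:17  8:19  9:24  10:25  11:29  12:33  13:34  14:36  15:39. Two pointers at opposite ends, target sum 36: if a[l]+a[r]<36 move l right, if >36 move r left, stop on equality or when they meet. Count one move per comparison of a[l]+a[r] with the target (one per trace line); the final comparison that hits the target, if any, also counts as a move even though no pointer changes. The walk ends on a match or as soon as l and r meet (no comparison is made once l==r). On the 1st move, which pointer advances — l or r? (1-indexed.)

l

l=1 r=15: -9+39=30 <36, l++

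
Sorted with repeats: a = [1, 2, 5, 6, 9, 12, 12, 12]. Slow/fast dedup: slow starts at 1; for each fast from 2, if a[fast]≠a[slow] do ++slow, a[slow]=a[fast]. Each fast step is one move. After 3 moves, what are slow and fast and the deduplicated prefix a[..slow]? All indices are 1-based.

(s=1,f=2) a[fast]=2≠a[slow]=1 write a[2]=2 → slow++,fast++
(s=2,f=3) a[fast]=5≠a[slow]=2 write a[3]=5 → slow++,fast++
(s=3,f=4) a[fast]=6≠a[slow]=5 write a[4]=6 → slow++,fast++

slow=4, fast=5, prefix=[1, 2, 5, 6]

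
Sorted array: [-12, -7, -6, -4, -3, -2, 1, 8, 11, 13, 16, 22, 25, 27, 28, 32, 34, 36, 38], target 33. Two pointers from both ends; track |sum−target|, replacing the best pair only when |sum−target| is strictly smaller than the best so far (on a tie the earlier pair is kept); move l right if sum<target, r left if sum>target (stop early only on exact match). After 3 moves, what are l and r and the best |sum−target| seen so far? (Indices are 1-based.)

l=1 r=19: -12+38=26 d=7 *, l++
l=2 r=19: -7+38=31 d=2 *, l++
l=3 r=19: -6+38=32 d=1 *, l++

l=4, r=19, best |Δ|=1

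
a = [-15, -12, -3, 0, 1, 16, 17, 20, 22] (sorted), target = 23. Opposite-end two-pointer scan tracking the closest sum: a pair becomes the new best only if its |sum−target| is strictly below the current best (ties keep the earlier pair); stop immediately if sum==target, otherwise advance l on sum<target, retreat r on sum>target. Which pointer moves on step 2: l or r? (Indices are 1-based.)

l=1 r=9: -15+22=7 d=16 *, l++
l=2 r=9: -12+22=10 d=13 *, l++

l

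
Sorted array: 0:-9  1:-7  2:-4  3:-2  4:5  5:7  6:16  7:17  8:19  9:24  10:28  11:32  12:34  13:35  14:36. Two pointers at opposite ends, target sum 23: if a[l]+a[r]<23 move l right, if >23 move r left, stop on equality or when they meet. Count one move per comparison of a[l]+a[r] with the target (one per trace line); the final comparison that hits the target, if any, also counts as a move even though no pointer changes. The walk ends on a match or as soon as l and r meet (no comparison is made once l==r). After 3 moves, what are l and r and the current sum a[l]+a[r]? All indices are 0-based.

l=0 r=14: -9+36=27 >23, r--
l=0 r=13: -9+35=26 >23, r--
l=0 r=12: -9+34=25 >23, r--

l=0, r=11, sum=23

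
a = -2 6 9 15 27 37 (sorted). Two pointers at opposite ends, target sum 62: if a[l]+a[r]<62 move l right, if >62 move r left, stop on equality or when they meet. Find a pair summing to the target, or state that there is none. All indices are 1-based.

[1,6] -2+37=35 <62 → l++
[2,6] 6+37=43 <62 → l++
[3,6] 9+37=46 <62 → l++
[4,6] 15+37=52 <62 → l++
[5,6] 27+37=64 >62 → r--

no pair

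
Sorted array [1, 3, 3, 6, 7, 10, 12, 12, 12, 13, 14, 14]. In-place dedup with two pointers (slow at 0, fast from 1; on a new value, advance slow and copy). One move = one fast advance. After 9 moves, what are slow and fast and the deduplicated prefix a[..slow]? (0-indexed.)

slow=6, fast=10, prefix=[1, 3, 6, 7, 10, 12, 13]

(s=0,f=1) a[fast]=3≠a[slow]=1 write a[1]=3 → slow++,fast++
(s=1,f=2) a[fast]=3=a[slow] dup → fast++
(s=1,f=3) a[fast]=6≠a[slow]=3 write a[2]=6 → slow++,fast++
(s=2,f=4) a[fast]=7≠a[slow]=6 write a[3]=7 → slow++,fast++
(s=3,f=5) a[fast]=10≠a[slow]=7 write a[4]=10 → slow++,fast++
(s=4,f=6) a[fast]=12≠a[slow]=10 write a[5]=12 → slow++,fast++
(s=5,f=7) a[fast]=12=a[slow] dup → fast++
(s=5,f=8) a[fast]=12=a[slow] dup → fast++
(s=5,f=9) a[fast]=13≠a[slow]=12 write a[6]=13 → slow++,fast++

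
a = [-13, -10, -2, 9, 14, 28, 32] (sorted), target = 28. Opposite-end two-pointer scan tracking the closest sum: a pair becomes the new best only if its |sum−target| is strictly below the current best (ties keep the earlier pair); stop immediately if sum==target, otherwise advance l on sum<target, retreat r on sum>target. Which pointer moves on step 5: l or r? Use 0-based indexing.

r

[0,6] -13+32=19 d=9 * → l++
[1,6] -10+32=22 d=6 * → l++
[2,6] -2+32=30 d=2 * → r--
[2,5] -2+28=26 d=2 → l++
[3,5] 9+28=37 d=9 → r--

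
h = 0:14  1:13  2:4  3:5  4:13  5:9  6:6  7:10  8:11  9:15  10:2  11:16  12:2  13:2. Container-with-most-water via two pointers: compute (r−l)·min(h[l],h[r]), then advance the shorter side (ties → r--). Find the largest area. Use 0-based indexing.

l=0 r=13: min(14,2)*13=26 best=26 *, r--
l=0 r=12: min(14,2)*12=24 best=26, r--
l=0 r=11: min(14,16)*11=154 best=154 *, l++
l=1 r=11: min(13,16)*10=130 best=154, l++
l=2 r=11: min(4,16)*9=36 best=154, l++
l=3 r=11: min(5,16)*8=40 best=154, l++
l=4 r=11: min(13,16)*7=91 best=154, l++
l=5 r=11: min(9,16)*6=54 best=154, l++
l=6 r=11: min(6,16)*5=30 best=154, l++
l=7 r=11: min(10,16)*4=40 best=154, l++
l=8 r=11: min(11,16)*3=33 best=154, l++
l=9 r=11: min(15,16)*2=30 best=154, l++
l=10 r=11: min(2,16)*1=2 best=154, l++

max area = 154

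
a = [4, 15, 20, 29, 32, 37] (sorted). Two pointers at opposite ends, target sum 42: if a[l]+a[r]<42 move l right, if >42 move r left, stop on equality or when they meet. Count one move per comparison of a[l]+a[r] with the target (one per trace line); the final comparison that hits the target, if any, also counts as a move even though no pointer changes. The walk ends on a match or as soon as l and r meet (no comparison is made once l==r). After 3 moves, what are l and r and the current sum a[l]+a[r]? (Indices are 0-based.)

[0,5] 4+37=41 <42 → l++
[1,5] 15+37=52 >42 → r--
[1,4] 15+32=47 >42 → r--

l=1, r=3, sum=44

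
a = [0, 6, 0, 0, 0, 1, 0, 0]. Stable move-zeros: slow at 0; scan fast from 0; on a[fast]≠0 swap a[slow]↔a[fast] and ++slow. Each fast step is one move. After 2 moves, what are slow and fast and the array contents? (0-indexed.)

(s=0,f=0) a[fast]=0 → fast++
(s=0,f=1) a[fast]=6≠0 swap→a[0]=6 → slow++,fast++

slow=1, fast=2, a=[6, 0, 0, 0, 0, 1, 0, 0]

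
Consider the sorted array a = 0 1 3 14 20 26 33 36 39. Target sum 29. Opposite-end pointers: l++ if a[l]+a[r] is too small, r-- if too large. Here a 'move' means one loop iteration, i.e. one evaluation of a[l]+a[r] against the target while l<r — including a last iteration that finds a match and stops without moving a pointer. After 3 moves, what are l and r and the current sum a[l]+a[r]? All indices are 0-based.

l=0 r=8: 0+39=39 >29, r--
l=0 r=7: 0+36=36 >29, r--
l=0 r=6: 0+33=33 >29, r--

l=0, r=5, sum=26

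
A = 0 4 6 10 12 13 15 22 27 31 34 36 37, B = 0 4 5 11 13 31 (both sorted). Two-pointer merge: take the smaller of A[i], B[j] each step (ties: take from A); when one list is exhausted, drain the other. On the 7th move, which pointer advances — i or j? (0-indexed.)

i=0 j=0: A[i]=0<=B[j]=0 take 0, i++
i=1 j=0: A[i]=4>B[j]=0 take 0, j++
i=1 j=1: A[i]=4<=B[j]=4 take 4, i++
i=2 j=1: A[i]=6>B[j]=4 take 4, j++
i=2 j=2: A[i]=6>B[j]=5 take 5, j++
i=2 j=3: A[i]=6<=B[j]=11 take 6, i++
i=3 j=3: A[i]=10<=B[j]=11 take 10, i++

i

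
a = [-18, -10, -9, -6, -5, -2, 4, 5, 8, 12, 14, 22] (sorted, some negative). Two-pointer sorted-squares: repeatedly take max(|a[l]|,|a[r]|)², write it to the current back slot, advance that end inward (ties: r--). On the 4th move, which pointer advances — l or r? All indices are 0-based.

r

l=0 r=11: |-18|<=|22| out[11]=484, r--
l=0 r=10: |-18|>|14| out[10]=324, l++
l=1 r=10: |-10|<=|14| out[9]=196, r--
l=1 r=9: |-10|<=|12| out[8]=144, r--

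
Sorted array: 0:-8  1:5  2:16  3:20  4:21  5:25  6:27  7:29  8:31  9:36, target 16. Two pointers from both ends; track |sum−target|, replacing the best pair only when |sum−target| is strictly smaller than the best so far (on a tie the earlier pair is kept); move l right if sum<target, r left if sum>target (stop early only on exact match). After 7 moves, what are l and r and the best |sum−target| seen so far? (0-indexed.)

[0,9] -8+36=28 d=12 * → r--
[0,8] -8+31=23 d=7 * → r--
[0,7] -8+29=21 d=5 * → r--
[0,6] -8+27=19 d=3 * → r--
[0,5] -8+25=17 d=1 * → r--
[0,4] -8+21=13 d=3 → l++
[1,4] 5+21=26 d=10 → r--

l=1, r=3, best |Δ|=1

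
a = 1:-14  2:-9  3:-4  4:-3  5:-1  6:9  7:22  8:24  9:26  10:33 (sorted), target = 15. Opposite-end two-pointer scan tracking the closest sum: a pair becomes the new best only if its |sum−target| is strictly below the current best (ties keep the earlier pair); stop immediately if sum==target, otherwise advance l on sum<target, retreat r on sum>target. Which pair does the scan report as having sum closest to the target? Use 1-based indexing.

[1,10] -14+33=19 d=4 * → r--
[1,9] -14+26=12 d=3 * → l++
[2,9] -9+26=17 d=2 * → r--
[2,8] -9+24=15 d=0 * → stop

pair (-9, 24) with sum 15 (|Δ|=0)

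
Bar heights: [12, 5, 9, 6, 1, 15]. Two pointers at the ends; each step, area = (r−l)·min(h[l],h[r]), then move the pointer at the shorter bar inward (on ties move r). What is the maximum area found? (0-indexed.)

max area = 60

[0,5] min(12,15)*5=60 best=60 * → l++
[1,5] min(5,15)*4=20 best=60 → l++
[2,5] min(9,15)*3=27 best=60 → l++
[3,5] min(6,15)*2=12 best=60 → l++
[4,5] min(1,15)*1=1 best=60 → l++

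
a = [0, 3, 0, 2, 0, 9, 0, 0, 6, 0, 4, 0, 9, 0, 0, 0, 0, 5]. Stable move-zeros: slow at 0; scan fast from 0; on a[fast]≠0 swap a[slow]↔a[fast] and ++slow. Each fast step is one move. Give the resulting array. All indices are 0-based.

[3, 2, 9, 6, 4, 9, 5, 0, 0, 0, 0, 0, 0, 0, 0, 0, 0, 0]

slow=0 fast=0: a[fast]=0, fast++
slow=0 fast=1: a[fast]=3≠0 swap→a[0]=3, slow++,fast++
slow=1 fast=2: a[fast]=0, fast++
slow=1 fast=3: a[fast]=2≠0 swap→a[1]=2, slow++,fast++
slow=2 fast=4: a[fast]=0, fast++
slow=2 fast=5: a[fast]=9≠0 swap→a[2]=9, slow++,fast++
slow=3 fast=6: a[fast]=0, fast++
slow=3 fast=7: a[fast]=0, fast++
slow=3 fast=8: a[fast]=6≠0 swap→a[3]=6, slow++,fast++
slow=4 fast=9: a[fast]=0, fast++
slow=4 fast=10: a[fast]=4≠0 swap→a[4]=4, slow++,fast++
slow=5 fast=11: a[fast]=0, fast++
slow=5 fast=12: a[fast]=9≠0 swap→a[5]=9, slow++,fast++
slow=6 fast=13: a[fast]=0, fast++
slow=6 fast=14: a[fast]=0, fast++
slow=6 fast=15: a[fast]=0, fast++
slow=6 fast=16: a[fast]=0, fast++
slow=6 fast=17: a[fast]=5≠0 swap→a[6]=5, slow++,fast++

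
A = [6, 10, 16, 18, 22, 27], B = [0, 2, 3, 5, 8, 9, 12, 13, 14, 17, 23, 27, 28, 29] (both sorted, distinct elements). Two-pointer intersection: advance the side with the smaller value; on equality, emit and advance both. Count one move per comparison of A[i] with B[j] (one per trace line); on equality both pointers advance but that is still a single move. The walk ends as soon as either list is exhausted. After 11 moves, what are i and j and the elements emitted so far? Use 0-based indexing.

[i=0,j=0] 6>0 → j++
[i=0,j=1] 6>2 → j++
[i=0,j=2] 6>3 → j++
[i=0,j=3] 6>5 → j++
[i=0,j=4] 6<8 → i++
[i=1,j=4] 10>8 → j++
[i=1,j=5] 10>9 → j++
[i=1,j=6] 10<12 → i++
[i=2,j=6] 16>12 → j++
[i=2,j=7] 16>13 → j++
[i=2,j=8] 16>14 → j++

i=2, j=9, emitted=[]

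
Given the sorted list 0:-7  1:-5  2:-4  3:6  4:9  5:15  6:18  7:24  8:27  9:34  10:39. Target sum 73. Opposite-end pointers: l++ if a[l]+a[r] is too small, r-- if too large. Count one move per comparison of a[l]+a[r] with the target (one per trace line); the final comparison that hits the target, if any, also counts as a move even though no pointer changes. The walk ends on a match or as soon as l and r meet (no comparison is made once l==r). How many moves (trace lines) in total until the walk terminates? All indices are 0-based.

l=0 r=10: -7+39=32 <73, l++
l=1 r=10: -5+39=34 <73, l++
l=2 r=10: -4+39=35 <73, l++
l=3 r=10: 6+39=45 <73, l++
l=4 r=10: 9+39=48 <73, l++
l=5 r=10: 15+39=54 <73, l++
l=6 r=10: 18+39=57 <73, l++
l=7 r=10: 24+39=63 <73, l++
l=8 r=10: 27+39=66 <73, l++
l=9 r=10: 34+39=73, found

10 moves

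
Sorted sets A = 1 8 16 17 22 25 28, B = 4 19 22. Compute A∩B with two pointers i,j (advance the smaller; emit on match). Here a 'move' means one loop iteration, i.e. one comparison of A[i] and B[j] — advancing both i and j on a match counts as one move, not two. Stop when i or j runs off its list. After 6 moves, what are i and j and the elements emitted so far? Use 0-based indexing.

[i=0,j=0] 1<4 → i++
[i=1,j=0] 8>4 → j++
[i=1,j=1] 8<19 → i++
[i=2,j=1] 16<19 → i++
[i=3,j=1] 17<19 → i++
[i=4,j=1] 22>19 → j++

i=4, j=2, emitted=[]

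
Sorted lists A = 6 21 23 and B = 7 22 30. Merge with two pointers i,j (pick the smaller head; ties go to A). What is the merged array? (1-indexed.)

[i=1,j=1] A[i]=6<=B[j]=7 take 6 → i++
[i=2,j=1] A[i]=21>B[j]=7 take 7 → j++
[i=2,j=2] A[i]=21<=B[j]=22 take 21 → i++
[i=3,j=2] A[i]=23>B[j]=22 take 22 → j++
[i=3,j=3] A[i]=23<=B[j]=30 take 23 → i++
[i=4,j=3] A done, take B[j]=30 → j++

[6, 7, 21, 22, 23, 30]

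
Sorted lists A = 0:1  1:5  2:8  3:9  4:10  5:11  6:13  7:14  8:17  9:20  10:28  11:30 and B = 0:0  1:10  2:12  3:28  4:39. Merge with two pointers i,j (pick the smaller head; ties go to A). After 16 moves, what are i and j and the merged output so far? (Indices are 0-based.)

i=12, j=4, merged so far=[0, 1, 5, 8, 9, 10, 10, 11, 12, 13, 14, 17, 20, 28, 28, 30]

[i=0,j=0] A[i]=1>B[j]=0 take 0 → j++
[i=0,j=1] A[i]=1<=B[j]=10 take 1 → i++
[i=1,j=1] A[i]=5<=B[j]=10 take 5 → i++
[i=2,j=1] A[i]=8<=B[j]=10 take 8 → i++
[i=3,j=1] A[i]=9<=B[j]=10 take 9 → i++
[i=4,j=1] A[i]=10<=B[j]=10 take 10 → i++
[i=5,j=1] A[i]=11>B[j]=10 take 10 → j++
[i=5,j=2] A[i]=11<=B[j]=12 take 11 → i++
[i=6,j=2] A[i]=13>B[j]=12 take 12 → j++
[i=6,j=3] A[i]=13<=B[j]=28 take 13 → i++
[i=7,j=3] A[i]=14<=B[j]=28 take 14 → i++
[i=8,j=3] A[i]=17<=B[j]=28 take 17 → i++
[i=9,j=3] A[i]=20<=B[j]=28 take 20 → i++
[i=10,j=3] A[i]=28<=B[j]=28 take 28 → i++
[i=11,j=3] A[i]=30>B[j]=28 take 28 → j++
[i=11,j=4] A[i]=30<=B[j]=39 take 30 → i++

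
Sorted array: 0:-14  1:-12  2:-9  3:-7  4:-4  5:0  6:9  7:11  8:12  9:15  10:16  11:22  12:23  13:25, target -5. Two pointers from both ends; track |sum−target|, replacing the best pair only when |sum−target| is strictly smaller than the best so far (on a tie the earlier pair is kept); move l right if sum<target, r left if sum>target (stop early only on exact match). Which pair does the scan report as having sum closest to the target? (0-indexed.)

pair (-14, 9) with sum -5 (|Δ|=0)

[0,13] -14+25=11 d=16 * → r--
[0,12] -14+23=9 d=14 * → r--
[0,11] -14+22=8 d=13 * → r--
[0,10] -14+16=2 d=7 * → r--
[0,9] -14+15=1 d=6 * → r--
[0,8] -14+12=-2 d=3 * → r--
[0,7] -14+11=-3 d=2 * → r--
[0,6] -14+9=-5 d=0 * → stop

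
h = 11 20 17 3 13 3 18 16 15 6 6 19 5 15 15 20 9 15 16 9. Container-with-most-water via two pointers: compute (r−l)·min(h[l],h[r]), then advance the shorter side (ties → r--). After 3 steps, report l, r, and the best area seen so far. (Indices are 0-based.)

l=0 r=19: min(11,9)*19=171 best=171 *, r--
l=0 r=18: min(11,16)*18=198 best=198 *, l++
l=1 r=18: min(20,16)*17=272 best=272 *, r--

l=1, r=17, best area=272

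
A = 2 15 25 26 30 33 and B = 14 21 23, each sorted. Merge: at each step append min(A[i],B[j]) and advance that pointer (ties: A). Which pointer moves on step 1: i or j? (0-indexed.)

i

[i=0,j=0] A[i]=2<=B[j]=14 take 2 → i++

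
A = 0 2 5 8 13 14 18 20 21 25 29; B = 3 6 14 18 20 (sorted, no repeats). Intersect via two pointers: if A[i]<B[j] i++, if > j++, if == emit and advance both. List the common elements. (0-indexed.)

i=0 j=0: 0<3, i++
i=1 j=0: 2<3, i++
i=2 j=0: 5>3, j++
i=2 j=1: 5<6, i++
i=3 j=1: 8>6, j++
i=3 j=2: 8<14, i++
i=4 j=2: 13<14, i++
i=5 j=2: 14==14 emit, i++,j++
i=6 j=3: 18==18 emit, i++,j++
i=7 j=4: 20==20 emit, i++,j++

intersection = [14, 18, 20]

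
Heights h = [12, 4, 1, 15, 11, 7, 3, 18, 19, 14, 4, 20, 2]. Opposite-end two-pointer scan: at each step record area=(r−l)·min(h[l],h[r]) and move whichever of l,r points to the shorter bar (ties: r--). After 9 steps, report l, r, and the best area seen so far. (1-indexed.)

[1,13] min(12,2)*12=24 best=24 * → r--
[1,12] min(12,20)*11=132 best=132 * → l++
[2,12] min(4,20)*10=40 best=132 → l++
[3,12] min(1,20)*9=9 best=132 → l++
[4,12] min(15,20)*8=120 best=132 → l++
[5,12] min(11,20)*7=77 best=132 → l++
[6,12] min(7,20)*6=42 best=132 → l++
[7,12] min(3,20)*5=15 best=132 → l++
[8,12] min(18,20)*4=72 best=132 → l++

l=9, r=12, best area=132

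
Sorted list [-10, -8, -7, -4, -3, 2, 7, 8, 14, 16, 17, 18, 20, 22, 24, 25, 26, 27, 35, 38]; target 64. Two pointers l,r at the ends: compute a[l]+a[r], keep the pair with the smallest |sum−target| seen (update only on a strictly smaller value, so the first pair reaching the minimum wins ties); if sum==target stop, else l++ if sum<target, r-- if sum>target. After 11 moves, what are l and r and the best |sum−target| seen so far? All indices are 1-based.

l=1 r=20: -10+38=28 d=36 *, l++
l=2 r=20: -8+38=30 d=34 *, l++
l=3 r=20: -7+38=31 d=33 *, l++
l=4 r=20: -4+38=34 d=30 *, l++
l=5 r=20: -3+38=35 d=29 *, l++
l=6 r=20: 2+38=40 d=24 *, l++
l=7 r=20: 7+38=45 d=19 *, l++
l=8 r=20: 8+38=46 d=18 *, l++
l=9 r=20: 14+38=52 d=12 *, l++
l=10 r=20: 16+38=54 d=10 *, l++
l=11 r=20: 17+38=55 d=9 *, l++

l=12, r=20, best |Δ|=9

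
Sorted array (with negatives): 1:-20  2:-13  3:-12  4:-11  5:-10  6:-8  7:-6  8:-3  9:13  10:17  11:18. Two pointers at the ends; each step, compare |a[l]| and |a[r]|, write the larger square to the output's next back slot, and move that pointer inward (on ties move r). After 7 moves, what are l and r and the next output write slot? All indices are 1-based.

l=5, r=8, next write slot=4

l=1 r=11: |-20|>|18| out[11]=400, l++
l=2 r=11: |-13|<=|18| out[10]=324, r--
l=2 r=10: |-13|<=|17| out[9]=289, r--
l=2 r=9: |-13|<=|13| out[8]=169, r--
l=2 r=8: |-13|>|-3| out[7]=169, l++
l=3 r=8: |-12|>|-3| out[6]=144, l++
l=4 r=8: |-11|>|-3| out[5]=121, l++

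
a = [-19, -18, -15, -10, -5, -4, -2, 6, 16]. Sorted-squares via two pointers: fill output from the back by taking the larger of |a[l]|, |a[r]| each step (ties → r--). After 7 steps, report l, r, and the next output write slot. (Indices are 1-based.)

l=6, r=7, next write slot=2

[1,9] |-19|>|16| out[9]=361 → l++
[2,9] |-18|>|16| out[8]=324 → l++
[3,9] |-15|<=|16| out[7]=256 → r--
[3,8] |-15|>|6| out[6]=225 → l++
[4,8] |-10|>|6| out[5]=100 → l++
[5,8] |-5|<=|6| out[4]=36 → r--
[5,7] |-5|>|-2| out[3]=25 → l++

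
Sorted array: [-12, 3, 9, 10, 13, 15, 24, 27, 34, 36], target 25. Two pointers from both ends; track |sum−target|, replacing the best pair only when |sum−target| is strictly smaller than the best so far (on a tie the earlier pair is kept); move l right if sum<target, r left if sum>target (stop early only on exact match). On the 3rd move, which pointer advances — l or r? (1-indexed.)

[1,10] -12+36=24 d=1 * → l++
[2,10] 3+36=39 d=14 → r--
[2,9] 3+34=37 d=12 → r--

r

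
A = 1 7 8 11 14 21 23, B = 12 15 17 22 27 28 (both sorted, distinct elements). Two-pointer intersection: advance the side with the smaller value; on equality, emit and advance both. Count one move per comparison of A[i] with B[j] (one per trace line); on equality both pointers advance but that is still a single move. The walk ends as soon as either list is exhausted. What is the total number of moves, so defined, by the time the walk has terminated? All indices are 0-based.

11 moves

i=0 j=0: 1<12, i++
i=1 j=0: 7<12, i++
i=2 j=0: 8<12, i++
i=3 j=0: 11<12, i++
i=4 j=0: 14>12, j++
i=4 j=1: 14<15, i++
i=5 j=1: 21>15, j++
i=5 j=2: 21>17, j++
i=5 j=3: 21<22, i++
i=6 j=3: 23>22, j++
i=6 j=4: 23<27, i++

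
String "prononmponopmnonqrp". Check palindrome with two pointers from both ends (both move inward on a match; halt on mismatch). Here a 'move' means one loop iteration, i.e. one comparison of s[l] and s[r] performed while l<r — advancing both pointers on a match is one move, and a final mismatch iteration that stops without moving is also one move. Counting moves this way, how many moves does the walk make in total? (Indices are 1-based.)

l=1 r=19: 'p'=='p', l++,r--
l=2 r=18: 'r'=='r', l++,r--
l=3 r=17: 'o'!='q', stop

3 moves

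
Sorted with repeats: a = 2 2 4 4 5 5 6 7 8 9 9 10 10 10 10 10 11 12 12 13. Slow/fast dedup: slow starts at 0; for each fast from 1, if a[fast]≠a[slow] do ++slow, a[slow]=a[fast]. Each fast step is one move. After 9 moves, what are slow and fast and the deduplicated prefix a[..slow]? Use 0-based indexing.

slow=0 fast=1: a[fast]=2=a[slow] dup, fast++
slow=0 fast=2: a[fast]=4≠a[slow]=2 write a[1]=4, slow++,fast++
slow=1 fast=3: a[fast]=4=a[slow] dup, fast++
slow=1 fast=4: a[fast]=5≠a[slow]=4 write a[2]=5, slow++,fast++
slow=2 fast=5: a[fast]=5=a[slow] dup, fast++
slow=2 fast=6: a[fast]=6≠a[slow]=5 write a[3]=6, slow++,fast++
slow=3 fast=7: a[fast]=7≠a[slow]=6 write a[4]=7, slow++,fast++
slow=4 fast=8: a[fast]=8≠a[slow]=7 write a[5]=8, slow++,fast++
slow=5 fast=9: a[fast]=9≠a[slow]=8 write a[6]=9, slow++,fast++

slow=6, fast=10, prefix=[2, 4, 5, 6, 7, 8, 9]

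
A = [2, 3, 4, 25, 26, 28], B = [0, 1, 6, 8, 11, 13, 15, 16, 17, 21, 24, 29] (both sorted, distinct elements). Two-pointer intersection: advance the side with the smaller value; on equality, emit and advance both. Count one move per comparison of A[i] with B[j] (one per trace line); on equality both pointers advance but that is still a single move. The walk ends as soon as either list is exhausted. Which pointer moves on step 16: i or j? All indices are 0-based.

i

i=0 j=0: 2>0, j++
i=0 j=1: 2>1, j++
i=0 j=2: 2<6, i++
i=1 j=2: 3<6, i++
i=2 j=2: 4<6, i++
i=3 j=2: 25>6, j++
i=3 j=3: 25>8, j++
i=3 j=4: 25>11, j++
i=3 j=5: 25>13, j++
i=3 j=6: 25>15, j++
i=3 j=7: 25>16, j++
i=3 j=8: 25>17, j++
i=3 j=9: 25>21, j++
i=3 j=10: 25>24, j++
i=3 j=11: 25<29, i++
i=4 j=11: 26<29, i++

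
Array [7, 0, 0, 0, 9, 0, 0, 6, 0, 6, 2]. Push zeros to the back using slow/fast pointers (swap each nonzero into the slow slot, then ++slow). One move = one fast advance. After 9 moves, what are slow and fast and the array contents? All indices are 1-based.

(s=1,f=1) a[fast]=7≠0 swap→a[1]=7 → slow++,fast++
(s=2,f=2) a[fast]=0 → fast++
(s=2,f=3) a[fast]=0 → fast++
(s=2,f=4) a[fast]=0 → fast++
(s=2,f=5) a[fast]=9≠0 swap→a[2]=9 → slow++,fast++
(s=3,f=6) a[fast]=0 → fast++
(s=3,f=7) a[fast]=0 → fast++
(s=3,f=8) a[fast]=6≠0 swap→a[3]=6 → slow++,fast++
(s=4,f=9) a[fast]=0 → fast++

slow=4, fast=10, a=[7, 9, 6, 0, 0, 0, 0, 0, 0, 6, 2]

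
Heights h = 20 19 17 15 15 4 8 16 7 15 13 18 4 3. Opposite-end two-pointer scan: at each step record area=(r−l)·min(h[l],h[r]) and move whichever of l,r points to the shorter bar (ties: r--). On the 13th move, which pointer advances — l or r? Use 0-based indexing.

l=0 r=13: min(20,3)*13=39 best=39 *, r--
l=0 r=12: min(20,4)*12=48 best=48 *, r--
l=0 r=11: min(20,18)*11=198 best=198 *, r--
l=0 r=10: min(20,13)*10=130 best=198, r--
l=0 r=9: min(20,15)*9=135 best=198, r--
l=0 r=8: min(20,7)*8=56 best=198, r--
l=0 r=7: min(20,16)*7=112 best=198, r--
l=0 r=6: min(20,8)*6=48 best=198, r--
l=0 r=5: min(20,4)*5=20 best=198, r--
l=0 r=4: min(20,15)*4=60 best=198, r--
l=0 r=3: min(20,15)*3=45 best=198, r--
l=0 r=2: min(20,17)*2=34 best=198, r--
l=0 r=1: min(20,19)*1=19 best=198, r--

r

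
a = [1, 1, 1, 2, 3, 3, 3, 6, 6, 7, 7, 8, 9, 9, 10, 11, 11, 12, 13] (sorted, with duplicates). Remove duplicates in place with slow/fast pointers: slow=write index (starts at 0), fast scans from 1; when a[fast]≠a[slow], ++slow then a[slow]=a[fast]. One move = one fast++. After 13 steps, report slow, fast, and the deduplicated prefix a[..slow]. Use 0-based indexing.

slow=6, fast=14, prefix=[1, 2, 3, 6, 7, 8, 9]

slow=0 fast=1: a[fast]=1=a[slow] dup, fast++
slow=0 fast=2: a[fast]=1=a[slow] dup, fast++
slow=0 fast=3: a[fast]=2≠a[slow]=1 write a[1]=2, slow++,fast++
slow=1 fast=4: a[fast]=3≠a[slow]=2 write a[2]=3, slow++,fast++
slow=2 fast=5: a[fast]=3=a[slow] dup, fast++
slow=2 fast=6: a[fast]=3=a[slow] dup, fast++
slow=2 fast=7: a[fast]=6≠a[slow]=3 write a[3]=6, slow++,fast++
slow=3 fast=8: a[fast]=6=a[slow] dup, fast++
slow=3 fast=9: a[fast]=7≠a[slow]=6 write a[4]=7, slow++,fast++
slow=4 fast=10: a[fast]=7=a[slow] dup, fast++
slow=4 fast=11: a[fast]=8≠a[slow]=7 write a[5]=8, slow++,fast++
slow=5 fast=12: a[fast]=9≠a[slow]=8 write a[6]=9, slow++,fast++
slow=6 fast=13: a[fast]=9=a[slow] dup, fast++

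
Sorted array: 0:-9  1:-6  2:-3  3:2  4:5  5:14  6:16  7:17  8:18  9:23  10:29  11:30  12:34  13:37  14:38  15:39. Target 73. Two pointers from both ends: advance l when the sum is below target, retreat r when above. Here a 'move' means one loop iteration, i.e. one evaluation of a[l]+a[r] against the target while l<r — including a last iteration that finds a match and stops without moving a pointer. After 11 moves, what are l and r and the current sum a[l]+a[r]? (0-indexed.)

[0,15] -9+39=30 <73 → l++
[1,15] -6+39=33 <73 → l++
[2,15] -3+39=36 <73 → l++
[3,15] 2+39=41 <73 → l++
[4,15] 5+39=44 <73 → l++
[5,15] 14+39=53 <73 → l++
[6,15] 16+39=55 <73 → l++
[7,15] 17+39=56 <73 → l++
[8,15] 18+39=57 <73 → l++
[9,15] 23+39=62 <73 → l++
[10,15] 29+39=68 <73 → l++

l=11, r=15, sum=69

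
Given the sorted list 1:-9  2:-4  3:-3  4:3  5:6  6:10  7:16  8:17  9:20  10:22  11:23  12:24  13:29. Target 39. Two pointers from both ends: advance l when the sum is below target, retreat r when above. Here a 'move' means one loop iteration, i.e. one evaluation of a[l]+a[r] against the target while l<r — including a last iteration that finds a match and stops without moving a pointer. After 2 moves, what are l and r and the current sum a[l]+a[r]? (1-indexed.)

l=3, r=13, sum=26

l=1 r=13: -9+29=20 <39, l++
l=2 r=13: -4+29=25 <39, l++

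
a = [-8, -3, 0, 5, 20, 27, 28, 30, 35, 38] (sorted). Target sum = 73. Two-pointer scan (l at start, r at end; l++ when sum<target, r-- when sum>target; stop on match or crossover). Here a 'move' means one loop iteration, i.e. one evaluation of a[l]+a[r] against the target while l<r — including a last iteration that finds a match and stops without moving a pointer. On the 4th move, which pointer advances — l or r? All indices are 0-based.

l

l=0 r=9: -8+38=30 <73, l++
l=1 r=9: -3+38=35 <73, l++
l=2 r=9: 0+38=38 <73, l++
l=3 r=9: 5+38=43 <73, l++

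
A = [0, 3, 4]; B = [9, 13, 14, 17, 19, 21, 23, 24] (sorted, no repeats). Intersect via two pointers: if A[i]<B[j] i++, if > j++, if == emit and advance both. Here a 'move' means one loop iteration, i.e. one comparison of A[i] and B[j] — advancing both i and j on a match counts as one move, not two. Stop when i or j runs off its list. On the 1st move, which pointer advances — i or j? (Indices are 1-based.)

i=1 j=1: 0<9, i++

i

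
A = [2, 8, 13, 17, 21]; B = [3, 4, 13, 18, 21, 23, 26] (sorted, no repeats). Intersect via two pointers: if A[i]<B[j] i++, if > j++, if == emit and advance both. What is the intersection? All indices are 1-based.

i=1 j=1: 2<3, i++
i=2 j=1: 8>3, j++
i=2 j=2: 8>4, j++
i=2 j=3: 8<13, i++
i=3 j=3: 13==13 emit, i++,j++
i=4 j=4: 17<18, i++
i=5 j=4: 21>18, j++
i=5 j=5: 21==21 emit, i++,j++

intersection = [13, 21]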